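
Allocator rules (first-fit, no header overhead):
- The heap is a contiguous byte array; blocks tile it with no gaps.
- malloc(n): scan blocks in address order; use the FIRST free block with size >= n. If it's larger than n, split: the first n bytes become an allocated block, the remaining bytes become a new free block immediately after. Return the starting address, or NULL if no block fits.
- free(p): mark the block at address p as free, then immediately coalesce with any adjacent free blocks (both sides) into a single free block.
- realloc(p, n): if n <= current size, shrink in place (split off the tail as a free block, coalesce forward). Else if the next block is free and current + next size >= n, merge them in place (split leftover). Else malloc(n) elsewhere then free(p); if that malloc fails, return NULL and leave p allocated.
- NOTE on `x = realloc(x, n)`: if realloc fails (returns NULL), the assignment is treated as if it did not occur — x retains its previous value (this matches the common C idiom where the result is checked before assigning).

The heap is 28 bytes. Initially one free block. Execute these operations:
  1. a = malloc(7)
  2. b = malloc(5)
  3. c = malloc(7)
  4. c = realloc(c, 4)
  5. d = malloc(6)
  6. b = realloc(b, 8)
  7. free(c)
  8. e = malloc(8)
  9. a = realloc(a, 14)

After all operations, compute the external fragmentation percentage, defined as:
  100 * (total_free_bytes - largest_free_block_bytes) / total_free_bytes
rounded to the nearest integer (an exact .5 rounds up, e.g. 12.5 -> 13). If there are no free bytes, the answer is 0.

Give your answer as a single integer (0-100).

Answer: 40

Derivation:
Op 1: a = malloc(7) -> a = 0; heap: [0-6 ALLOC][7-27 FREE]
Op 2: b = malloc(5) -> b = 7; heap: [0-6 ALLOC][7-11 ALLOC][12-27 FREE]
Op 3: c = malloc(7) -> c = 12; heap: [0-6 ALLOC][7-11 ALLOC][12-18 ALLOC][19-27 FREE]
Op 4: c = realloc(c, 4) -> c = 12; heap: [0-6 ALLOC][7-11 ALLOC][12-15 ALLOC][16-27 FREE]
Op 5: d = malloc(6) -> d = 16; heap: [0-6 ALLOC][7-11 ALLOC][12-15 ALLOC][16-21 ALLOC][22-27 FREE]
Op 6: b = realloc(b, 8) -> NULL (b unchanged); heap: [0-6 ALLOC][7-11 ALLOC][12-15 ALLOC][16-21 ALLOC][22-27 FREE]
Op 7: free(c) -> (freed c); heap: [0-6 ALLOC][7-11 ALLOC][12-15 FREE][16-21 ALLOC][22-27 FREE]
Op 8: e = malloc(8) -> e = NULL; heap: [0-6 ALLOC][7-11 ALLOC][12-15 FREE][16-21 ALLOC][22-27 FREE]
Op 9: a = realloc(a, 14) -> NULL (a unchanged); heap: [0-6 ALLOC][7-11 ALLOC][12-15 FREE][16-21 ALLOC][22-27 FREE]
Free blocks: [4 6] total_free=10 largest=6 -> 100*(10-6)/10 = 400/10 = 40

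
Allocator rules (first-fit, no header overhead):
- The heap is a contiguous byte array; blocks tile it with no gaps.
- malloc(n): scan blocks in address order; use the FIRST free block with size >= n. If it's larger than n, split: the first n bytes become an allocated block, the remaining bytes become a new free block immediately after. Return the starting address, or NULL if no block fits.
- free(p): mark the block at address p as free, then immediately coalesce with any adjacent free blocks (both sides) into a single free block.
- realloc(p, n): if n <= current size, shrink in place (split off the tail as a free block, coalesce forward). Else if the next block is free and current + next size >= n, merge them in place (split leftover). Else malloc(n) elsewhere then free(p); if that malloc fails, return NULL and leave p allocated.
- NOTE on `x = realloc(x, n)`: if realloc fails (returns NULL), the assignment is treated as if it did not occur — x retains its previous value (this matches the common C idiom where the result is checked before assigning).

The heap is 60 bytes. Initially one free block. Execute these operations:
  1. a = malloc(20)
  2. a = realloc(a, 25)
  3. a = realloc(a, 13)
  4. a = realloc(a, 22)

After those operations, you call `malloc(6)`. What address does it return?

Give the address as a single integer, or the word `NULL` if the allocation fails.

Answer: 22

Derivation:
Op 1: a = malloc(20) -> a = 0; heap: [0-19 ALLOC][20-59 FREE]
Op 2: a = realloc(a, 25) -> a = 0; heap: [0-24 ALLOC][25-59 FREE]
Op 3: a = realloc(a, 13) -> a = 0; heap: [0-12 ALLOC][13-59 FREE]
Op 4: a = realloc(a, 22) -> a = 0; heap: [0-21 ALLOC][22-59 FREE]
malloc(6): first-fit scan over [0-21 ALLOC][22-59 FREE] -> 22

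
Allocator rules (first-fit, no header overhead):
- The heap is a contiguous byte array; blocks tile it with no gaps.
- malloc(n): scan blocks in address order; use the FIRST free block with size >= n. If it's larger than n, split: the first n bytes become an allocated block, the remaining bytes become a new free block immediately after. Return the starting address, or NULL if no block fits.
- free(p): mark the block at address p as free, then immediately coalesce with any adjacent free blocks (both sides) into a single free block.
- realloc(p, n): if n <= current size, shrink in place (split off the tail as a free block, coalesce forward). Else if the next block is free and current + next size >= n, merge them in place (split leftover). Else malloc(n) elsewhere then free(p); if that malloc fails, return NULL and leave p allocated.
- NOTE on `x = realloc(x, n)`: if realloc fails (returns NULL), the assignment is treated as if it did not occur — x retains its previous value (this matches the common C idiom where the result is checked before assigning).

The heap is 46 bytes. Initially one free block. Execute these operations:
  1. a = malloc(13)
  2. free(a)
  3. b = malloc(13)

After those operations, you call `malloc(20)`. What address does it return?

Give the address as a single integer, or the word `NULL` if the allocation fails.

Answer: 13

Derivation:
Op 1: a = malloc(13) -> a = 0; heap: [0-12 ALLOC][13-45 FREE]
Op 2: free(a) -> (freed a); heap: [0-45 FREE]
Op 3: b = malloc(13) -> b = 0; heap: [0-12 ALLOC][13-45 FREE]
malloc(20): first-fit scan over [0-12 ALLOC][13-45 FREE] -> 13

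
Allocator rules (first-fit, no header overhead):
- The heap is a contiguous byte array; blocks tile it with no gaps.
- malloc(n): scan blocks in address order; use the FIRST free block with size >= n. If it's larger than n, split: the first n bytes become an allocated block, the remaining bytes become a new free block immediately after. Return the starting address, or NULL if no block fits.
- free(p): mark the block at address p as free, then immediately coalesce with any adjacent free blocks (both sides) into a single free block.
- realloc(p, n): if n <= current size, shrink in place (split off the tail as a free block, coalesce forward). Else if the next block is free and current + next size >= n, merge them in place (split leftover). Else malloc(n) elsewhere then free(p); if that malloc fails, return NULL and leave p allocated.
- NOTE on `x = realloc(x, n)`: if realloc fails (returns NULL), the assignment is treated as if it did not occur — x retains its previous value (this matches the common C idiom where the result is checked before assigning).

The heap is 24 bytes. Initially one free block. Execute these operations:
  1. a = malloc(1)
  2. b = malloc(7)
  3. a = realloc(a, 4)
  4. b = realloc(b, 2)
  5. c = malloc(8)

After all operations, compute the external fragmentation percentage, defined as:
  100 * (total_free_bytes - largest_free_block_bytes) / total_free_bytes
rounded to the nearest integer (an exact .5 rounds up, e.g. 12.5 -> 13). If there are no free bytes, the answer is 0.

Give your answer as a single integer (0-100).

Answer: 50

Derivation:
Op 1: a = malloc(1) -> a = 0; heap: [0-0 ALLOC][1-23 FREE]
Op 2: b = malloc(7) -> b = 1; heap: [0-0 ALLOC][1-7 ALLOC][8-23 FREE]
Op 3: a = realloc(a, 4) -> a = 8; heap: [0-0 FREE][1-7 ALLOC][8-11 ALLOC][12-23 FREE]
Op 4: b = realloc(b, 2) -> b = 1; heap: [0-0 FREE][1-2 ALLOC][3-7 FREE][8-11 ALLOC][12-23 FREE]
Op 5: c = malloc(8) -> c = 12; heap: [0-0 FREE][1-2 ALLOC][3-7 FREE][8-11 ALLOC][12-19 ALLOC][20-23 FREE]
Free blocks: [1 5 4] total_free=10 largest=5 -> 100*(10-5)/10 = 500/10 = 50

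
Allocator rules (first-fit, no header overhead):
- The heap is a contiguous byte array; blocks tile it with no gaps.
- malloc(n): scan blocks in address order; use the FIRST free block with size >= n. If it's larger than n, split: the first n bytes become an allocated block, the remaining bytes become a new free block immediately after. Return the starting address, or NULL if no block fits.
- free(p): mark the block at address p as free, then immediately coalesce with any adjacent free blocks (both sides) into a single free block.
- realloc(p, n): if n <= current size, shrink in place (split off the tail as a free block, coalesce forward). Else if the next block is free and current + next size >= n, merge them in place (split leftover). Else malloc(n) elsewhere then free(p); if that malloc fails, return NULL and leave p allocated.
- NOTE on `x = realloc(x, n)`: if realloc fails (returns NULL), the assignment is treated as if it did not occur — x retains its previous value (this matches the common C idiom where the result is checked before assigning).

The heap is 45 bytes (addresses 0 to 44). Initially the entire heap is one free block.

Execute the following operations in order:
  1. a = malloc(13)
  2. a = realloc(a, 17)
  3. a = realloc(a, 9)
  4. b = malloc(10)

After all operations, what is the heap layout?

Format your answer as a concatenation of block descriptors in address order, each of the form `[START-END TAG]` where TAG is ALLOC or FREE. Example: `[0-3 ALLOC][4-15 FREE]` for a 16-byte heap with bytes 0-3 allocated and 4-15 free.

Op 1: a = malloc(13) -> a = 0; heap: [0-12 ALLOC][13-44 FREE]
Op 2: a = realloc(a, 17) -> a = 0; heap: [0-16 ALLOC][17-44 FREE]
Op 3: a = realloc(a, 9) -> a = 0; heap: [0-8 ALLOC][9-44 FREE]
Op 4: b = malloc(10) -> b = 9; heap: [0-8 ALLOC][9-18 ALLOC][19-44 FREE]

Answer: [0-8 ALLOC][9-18 ALLOC][19-44 FREE]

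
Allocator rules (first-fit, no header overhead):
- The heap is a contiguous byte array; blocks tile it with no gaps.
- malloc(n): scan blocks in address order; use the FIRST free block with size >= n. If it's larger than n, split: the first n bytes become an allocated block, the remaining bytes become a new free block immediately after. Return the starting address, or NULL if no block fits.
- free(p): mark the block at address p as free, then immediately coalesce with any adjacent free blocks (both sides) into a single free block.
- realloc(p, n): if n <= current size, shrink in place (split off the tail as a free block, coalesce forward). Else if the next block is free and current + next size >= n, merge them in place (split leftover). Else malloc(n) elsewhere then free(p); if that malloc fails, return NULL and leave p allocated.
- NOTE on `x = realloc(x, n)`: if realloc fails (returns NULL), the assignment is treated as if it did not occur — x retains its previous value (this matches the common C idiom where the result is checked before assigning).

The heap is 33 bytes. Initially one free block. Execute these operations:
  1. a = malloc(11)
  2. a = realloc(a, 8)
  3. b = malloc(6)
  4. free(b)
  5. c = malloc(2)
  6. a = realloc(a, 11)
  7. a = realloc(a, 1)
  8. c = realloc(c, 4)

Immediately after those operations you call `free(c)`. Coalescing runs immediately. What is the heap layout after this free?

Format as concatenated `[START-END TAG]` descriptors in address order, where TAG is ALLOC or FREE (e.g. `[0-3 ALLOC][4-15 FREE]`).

Answer: [0-9 FREE][10-10 ALLOC][11-32 FREE]

Derivation:
Op 1: a = malloc(11) -> a = 0; heap: [0-10 ALLOC][11-32 FREE]
Op 2: a = realloc(a, 8) -> a = 0; heap: [0-7 ALLOC][8-32 FREE]
Op 3: b = malloc(6) -> b = 8; heap: [0-7 ALLOC][8-13 ALLOC][14-32 FREE]
Op 4: free(b) -> (freed b); heap: [0-7 ALLOC][8-32 FREE]
Op 5: c = malloc(2) -> c = 8; heap: [0-7 ALLOC][8-9 ALLOC][10-32 FREE]
Op 6: a = realloc(a, 11) -> a = 10; heap: [0-7 FREE][8-9 ALLOC][10-20 ALLOC][21-32 FREE]
Op 7: a = realloc(a, 1) -> a = 10; heap: [0-7 FREE][8-9 ALLOC][10-10 ALLOC][11-32 FREE]
Op 8: c = realloc(c, 4) -> c = 0; heap: [0-3 ALLOC][4-9 FREE][10-10 ALLOC][11-32 FREE]
free(c): c = 0 -> block [0-3 ALLOC]; mark free, coalesce with adjacent free neighbors -> [0-9 FREE][10-10 ALLOC][11-32 FREE]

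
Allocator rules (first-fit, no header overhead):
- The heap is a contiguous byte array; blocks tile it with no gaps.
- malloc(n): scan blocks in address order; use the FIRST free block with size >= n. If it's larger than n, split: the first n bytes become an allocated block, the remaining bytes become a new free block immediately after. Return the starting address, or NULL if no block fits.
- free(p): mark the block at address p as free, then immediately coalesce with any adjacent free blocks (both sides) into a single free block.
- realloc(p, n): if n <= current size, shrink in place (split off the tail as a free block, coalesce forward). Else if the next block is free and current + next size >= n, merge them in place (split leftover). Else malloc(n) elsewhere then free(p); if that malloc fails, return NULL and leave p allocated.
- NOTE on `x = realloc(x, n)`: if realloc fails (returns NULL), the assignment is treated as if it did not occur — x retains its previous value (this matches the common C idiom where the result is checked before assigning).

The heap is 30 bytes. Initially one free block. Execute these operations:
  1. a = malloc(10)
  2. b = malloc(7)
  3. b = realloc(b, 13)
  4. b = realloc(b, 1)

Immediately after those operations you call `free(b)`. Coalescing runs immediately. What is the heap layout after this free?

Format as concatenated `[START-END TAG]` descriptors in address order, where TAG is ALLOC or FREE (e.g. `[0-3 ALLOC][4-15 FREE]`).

Op 1: a = malloc(10) -> a = 0; heap: [0-9 ALLOC][10-29 FREE]
Op 2: b = malloc(7) -> b = 10; heap: [0-9 ALLOC][10-16 ALLOC][17-29 FREE]
Op 3: b = realloc(b, 13) -> b = 10; heap: [0-9 ALLOC][10-22 ALLOC][23-29 FREE]
Op 4: b = realloc(b, 1) -> b = 10; heap: [0-9 ALLOC][10-10 ALLOC][11-29 FREE]
free(b): b = 10 -> block [10-10 ALLOC]; mark free, coalesce with adjacent free neighbors -> [0-9 ALLOC][10-29 FREE]

Answer: [0-9 ALLOC][10-29 FREE]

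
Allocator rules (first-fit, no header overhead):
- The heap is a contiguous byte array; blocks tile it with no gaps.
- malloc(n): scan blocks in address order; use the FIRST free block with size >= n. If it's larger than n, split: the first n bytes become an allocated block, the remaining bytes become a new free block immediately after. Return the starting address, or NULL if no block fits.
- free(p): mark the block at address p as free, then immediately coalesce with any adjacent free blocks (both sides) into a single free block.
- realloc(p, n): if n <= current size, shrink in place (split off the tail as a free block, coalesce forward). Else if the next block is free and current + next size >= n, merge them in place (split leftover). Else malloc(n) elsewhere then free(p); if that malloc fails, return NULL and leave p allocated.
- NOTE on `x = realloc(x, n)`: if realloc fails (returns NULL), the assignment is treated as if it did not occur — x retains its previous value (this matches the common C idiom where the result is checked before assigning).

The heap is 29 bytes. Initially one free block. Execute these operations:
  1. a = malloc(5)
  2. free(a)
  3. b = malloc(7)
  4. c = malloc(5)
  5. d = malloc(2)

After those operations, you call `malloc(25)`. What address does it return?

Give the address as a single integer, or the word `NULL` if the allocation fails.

Op 1: a = malloc(5) -> a = 0; heap: [0-4 ALLOC][5-28 FREE]
Op 2: free(a) -> (freed a); heap: [0-28 FREE]
Op 3: b = malloc(7) -> b = 0; heap: [0-6 ALLOC][7-28 FREE]
Op 4: c = malloc(5) -> c = 7; heap: [0-6 ALLOC][7-11 ALLOC][12-28 FREE]
Op 5: d = malloc(2) -> d = 12; heap: [0-6 ALLOC][7-11 ALLOC][12-13 ALLOC][14-28 FREE]
malloc(25): first-fit scan over [0-6 ALLOC][7-11 ALLOC][12-13 ALLOC][14-28 FREE] -> NULL

Answer: NULL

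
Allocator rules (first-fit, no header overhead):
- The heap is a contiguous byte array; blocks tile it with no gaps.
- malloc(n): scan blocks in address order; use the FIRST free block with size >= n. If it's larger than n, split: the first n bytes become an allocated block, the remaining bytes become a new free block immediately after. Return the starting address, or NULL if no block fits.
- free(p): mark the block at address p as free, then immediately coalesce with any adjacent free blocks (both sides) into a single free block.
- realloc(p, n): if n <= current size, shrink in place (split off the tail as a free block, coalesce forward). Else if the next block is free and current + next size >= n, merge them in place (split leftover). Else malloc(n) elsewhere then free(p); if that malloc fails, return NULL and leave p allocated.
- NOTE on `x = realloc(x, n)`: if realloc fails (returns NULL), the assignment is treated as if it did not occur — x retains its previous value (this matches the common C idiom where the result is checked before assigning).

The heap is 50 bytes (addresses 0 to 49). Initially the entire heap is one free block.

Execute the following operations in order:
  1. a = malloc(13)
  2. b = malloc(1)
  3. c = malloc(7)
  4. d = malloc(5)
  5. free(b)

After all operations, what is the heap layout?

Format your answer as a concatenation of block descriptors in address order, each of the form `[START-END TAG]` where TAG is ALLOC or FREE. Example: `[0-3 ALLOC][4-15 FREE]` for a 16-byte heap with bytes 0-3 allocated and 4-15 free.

Op 1: a = malloc(13) -> a = 0; heap: [0-12 ALLOC][13-49 FREE]
Op 2: b = malloc(1) -> b = 13; heap: [0-12 ALLOC][13-13 ALLOC][14-49 FREE]
Op 3: c = malloc(7) -> c = 14; heap: [0-12 ALLOC][13-13 ALLOC][14-20 ALLOC][21-49 FREE]
Op 4: d = malloc(5) -> d = 21; heap: [0-12 ALLOC][13-13 ALLOC][14-20 ALLOC][21-25 ALLOC][26-49 FREE]
Op 5: free(b) -> (freed b); heap: [0-12 ALLOC][13-13 FREE][14-20 ALLOC][21-25 ALLOC][26-49 FREE]

Answer: [0-12 ALLOC][13-13 FREE][14-20 ALLOC][21-25 ALLOC][26-49 FREE]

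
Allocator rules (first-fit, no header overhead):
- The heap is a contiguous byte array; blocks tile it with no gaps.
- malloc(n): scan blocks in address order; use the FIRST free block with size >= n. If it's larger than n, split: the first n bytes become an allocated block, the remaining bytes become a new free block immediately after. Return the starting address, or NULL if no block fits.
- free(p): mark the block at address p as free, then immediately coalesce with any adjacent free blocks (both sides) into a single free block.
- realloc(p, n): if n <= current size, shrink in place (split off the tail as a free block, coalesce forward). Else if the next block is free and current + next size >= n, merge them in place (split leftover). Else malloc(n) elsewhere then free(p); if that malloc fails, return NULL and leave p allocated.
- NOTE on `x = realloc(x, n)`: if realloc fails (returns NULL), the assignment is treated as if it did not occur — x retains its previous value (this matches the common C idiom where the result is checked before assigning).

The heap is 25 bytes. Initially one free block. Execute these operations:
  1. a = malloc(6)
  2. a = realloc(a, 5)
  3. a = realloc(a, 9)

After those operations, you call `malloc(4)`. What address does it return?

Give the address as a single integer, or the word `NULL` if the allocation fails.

Answer: 9

Derivation:
Op 1: a = malloc(6) -> a = 0; heap: [0-5 ALLOC][6-24 FREE]
Op 2: a = realloc(a, 5) -> a = 0; heap: [0-4 ALLOC][5-24 FREE]
Op 3: a = realloc(a, 9) -> a = 0; heap: [0-8 ALLOC][9-24 FREE]
malloc(4): first-fit scan over [0-8 ALLOC][9-24 FREE] -> 9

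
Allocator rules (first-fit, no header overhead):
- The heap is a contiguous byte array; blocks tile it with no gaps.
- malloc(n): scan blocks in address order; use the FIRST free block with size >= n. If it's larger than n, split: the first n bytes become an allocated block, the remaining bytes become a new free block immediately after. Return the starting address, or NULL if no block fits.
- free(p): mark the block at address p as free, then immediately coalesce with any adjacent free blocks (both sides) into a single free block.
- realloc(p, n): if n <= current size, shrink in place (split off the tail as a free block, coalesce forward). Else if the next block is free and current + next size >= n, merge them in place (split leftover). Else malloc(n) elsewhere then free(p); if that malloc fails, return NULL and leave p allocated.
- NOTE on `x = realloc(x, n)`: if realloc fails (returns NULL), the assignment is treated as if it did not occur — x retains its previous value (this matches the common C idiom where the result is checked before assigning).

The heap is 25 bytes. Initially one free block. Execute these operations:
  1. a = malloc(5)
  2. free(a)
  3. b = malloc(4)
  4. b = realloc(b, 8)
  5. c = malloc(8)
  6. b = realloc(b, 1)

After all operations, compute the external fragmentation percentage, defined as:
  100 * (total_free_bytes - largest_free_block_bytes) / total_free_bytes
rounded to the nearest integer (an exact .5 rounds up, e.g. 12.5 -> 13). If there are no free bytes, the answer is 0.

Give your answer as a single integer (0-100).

Op 1: a = malloc(5) -> a = 0; heap: [0-4 ALLOC][5-24 FREE]
Op 2: free(a) -> (freed a); heap: [0-24 FREE]
Op 3: b = malloc(4) -> b = 0; heap: [0-3 ALLOC][4-24 FREE]
Op 4: b = realloc(b, 8) -> b = 0; heap: [0-7 ALLOC][8-24 FREE]
Op 5: c = malloc(8) -> c = 8; heap: [0-7 ALLOC][8-15 ALLOC][16-24 FREE]
Op 6: b = realloc(b, 1) -> b = 0; heap: [0-0 ALLOC][1-7 FREE][8-15 ALLOC][16-24 FREE]
Free blocks: [7 9] total_free=16 largest=9 -> 100*(16-9)/16 = 700/16 = 43.75 -> rounds to 44

Answer: 44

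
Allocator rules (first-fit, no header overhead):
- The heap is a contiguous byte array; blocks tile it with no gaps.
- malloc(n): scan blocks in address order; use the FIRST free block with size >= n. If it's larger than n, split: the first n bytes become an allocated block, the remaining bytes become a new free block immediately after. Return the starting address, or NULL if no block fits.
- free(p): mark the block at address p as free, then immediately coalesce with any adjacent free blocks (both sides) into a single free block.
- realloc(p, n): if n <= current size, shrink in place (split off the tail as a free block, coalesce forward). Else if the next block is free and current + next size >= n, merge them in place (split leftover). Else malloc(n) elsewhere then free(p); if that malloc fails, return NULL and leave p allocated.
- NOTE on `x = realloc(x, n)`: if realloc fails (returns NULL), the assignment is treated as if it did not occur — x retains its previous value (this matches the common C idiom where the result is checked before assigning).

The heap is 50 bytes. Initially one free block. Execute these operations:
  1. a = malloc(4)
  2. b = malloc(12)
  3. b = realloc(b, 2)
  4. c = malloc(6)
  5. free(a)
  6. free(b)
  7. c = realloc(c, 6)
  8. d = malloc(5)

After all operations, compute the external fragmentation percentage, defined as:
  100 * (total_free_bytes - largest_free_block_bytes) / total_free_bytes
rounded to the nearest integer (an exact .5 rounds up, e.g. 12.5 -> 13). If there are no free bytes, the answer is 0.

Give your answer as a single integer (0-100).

Answer: 3

Derivation:
Op 1: a = malloc(4) -> a = 0; heap: [0-3 ALLOC][4-49 FREE]
Op 2: b = malloc(12) -> b = 4; heap: [0-3 ALLOC][4-15 ALLOC][16-49 FREE]
Op 3: b = realloc(b, 2) -> b = 4; heap: [0-3 ALLOC][4-5 ALLOC][6-49 FREE]
Op 4: c = malloc(6) -> c = 6; heap: [0-3 ALLOC][4-5 ALLOC][6-11 ALLOC][12-49 FREE]
Op 5: free(a) -> (freed a); heap: [0-3 FREE][4-5 ALLOC][6-11 ALLOC][12-49 FREE]
Op 6: free(b) -> (freed b); heap: [0-5 FREE][6-11 ALLOC][12-49 FREE]
Op 7: c = realloc(c, 6) -> c = 6; heap: [0-5 FREE][6-11 ALLOC][12-49 FREE]
Op 8: d = malloc(5) -> d = 0; heap: [0-4 ALLOC][5-5 FREE][6-11 ALLOC][12-49 FREE]
Free blocks: [1 38] total_free=39 largest=38 -> 100*(39-38)/39 = 100/39 ≈ 2.564 -> rounds to 3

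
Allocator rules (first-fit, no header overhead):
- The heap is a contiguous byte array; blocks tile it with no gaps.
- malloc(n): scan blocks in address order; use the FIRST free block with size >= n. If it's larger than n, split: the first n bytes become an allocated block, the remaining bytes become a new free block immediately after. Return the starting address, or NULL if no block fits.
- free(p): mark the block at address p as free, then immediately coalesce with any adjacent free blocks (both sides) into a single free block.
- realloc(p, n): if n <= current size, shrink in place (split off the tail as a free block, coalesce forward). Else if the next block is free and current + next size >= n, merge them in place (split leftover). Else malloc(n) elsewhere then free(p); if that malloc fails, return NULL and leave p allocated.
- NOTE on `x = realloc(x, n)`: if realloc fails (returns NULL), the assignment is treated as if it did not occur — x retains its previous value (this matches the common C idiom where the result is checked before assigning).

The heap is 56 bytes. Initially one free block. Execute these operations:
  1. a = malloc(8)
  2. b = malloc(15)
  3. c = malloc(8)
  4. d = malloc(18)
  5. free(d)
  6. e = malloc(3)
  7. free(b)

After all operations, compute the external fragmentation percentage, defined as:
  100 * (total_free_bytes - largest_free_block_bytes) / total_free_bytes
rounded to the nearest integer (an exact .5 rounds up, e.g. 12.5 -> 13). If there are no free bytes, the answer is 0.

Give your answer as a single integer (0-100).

Op 1: a = malloc(8) -> a = 0; heap: [0-7 ALLOC][8-55 FREE]
Op 2: b = malloc(15) -> b = 8; heap: [0-7 ALLOC][8-22 ALLOC][23-55 FREE]
Op 3: c = malloc(8) -> c = 23; heap: [0-7 ALLOC][8-22 ALLOC][23-30 ALLOC][31-55 FREE]
Op 4: d = malloc(18) -> d = 31; heap: [0-7 ALLOC][8-22 ALLOC][23-30 ALLOC][31-48 ALLOC][49-55 FREE]
Op 5: free(d) -> (freed d); heap: [0-7 ALLOC][8-22 ALLOC][23-30 ALLOC][31-55 FREE]
Op 6: e = malloc(3) -> e = 31; heap: [0-7 ALLOC][8-22 ALLOC][23-30 ALLOC][31-33 ALLOC][34-55 FREE]
Op 7: free(b) -> (freed b); heap: [0-7 ALLOC][8-22 FREE][23-30 ALLOC][31-33 ALLOC][34-55 FREE]
Free blocks: [15 22] total_free=37 largest=22 -> 100*(37-22)/37 = 1500/37 ≈ 40.541 -> rounds to 41

Answer: 41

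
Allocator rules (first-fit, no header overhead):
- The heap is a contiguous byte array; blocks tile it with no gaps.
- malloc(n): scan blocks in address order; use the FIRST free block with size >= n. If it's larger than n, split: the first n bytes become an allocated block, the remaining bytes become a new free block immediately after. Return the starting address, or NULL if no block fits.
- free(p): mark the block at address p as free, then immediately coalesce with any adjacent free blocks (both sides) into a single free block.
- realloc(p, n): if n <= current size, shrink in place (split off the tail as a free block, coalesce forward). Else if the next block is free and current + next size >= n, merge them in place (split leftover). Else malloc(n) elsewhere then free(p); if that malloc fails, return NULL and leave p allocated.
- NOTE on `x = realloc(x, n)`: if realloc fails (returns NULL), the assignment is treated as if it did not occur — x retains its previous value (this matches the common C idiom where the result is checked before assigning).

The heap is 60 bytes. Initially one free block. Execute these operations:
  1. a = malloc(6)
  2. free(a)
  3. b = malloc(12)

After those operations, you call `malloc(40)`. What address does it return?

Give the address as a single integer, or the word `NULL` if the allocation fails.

Answer: 12

Derivation:
Op 1: a = malloc(6) -> a = 0; heap: [0-5 ALLOC][6-59 FREE]
Op 2: free(a) -> (freed a); heap: [0-59 FREE]
Op 3: b = malloc(12) -> b = 0; heap: [0-11 ALLOC][12-59 FREE]
malloc(40): first-fit scan over [0-11 ALLOC][12-59 FREE] -> 12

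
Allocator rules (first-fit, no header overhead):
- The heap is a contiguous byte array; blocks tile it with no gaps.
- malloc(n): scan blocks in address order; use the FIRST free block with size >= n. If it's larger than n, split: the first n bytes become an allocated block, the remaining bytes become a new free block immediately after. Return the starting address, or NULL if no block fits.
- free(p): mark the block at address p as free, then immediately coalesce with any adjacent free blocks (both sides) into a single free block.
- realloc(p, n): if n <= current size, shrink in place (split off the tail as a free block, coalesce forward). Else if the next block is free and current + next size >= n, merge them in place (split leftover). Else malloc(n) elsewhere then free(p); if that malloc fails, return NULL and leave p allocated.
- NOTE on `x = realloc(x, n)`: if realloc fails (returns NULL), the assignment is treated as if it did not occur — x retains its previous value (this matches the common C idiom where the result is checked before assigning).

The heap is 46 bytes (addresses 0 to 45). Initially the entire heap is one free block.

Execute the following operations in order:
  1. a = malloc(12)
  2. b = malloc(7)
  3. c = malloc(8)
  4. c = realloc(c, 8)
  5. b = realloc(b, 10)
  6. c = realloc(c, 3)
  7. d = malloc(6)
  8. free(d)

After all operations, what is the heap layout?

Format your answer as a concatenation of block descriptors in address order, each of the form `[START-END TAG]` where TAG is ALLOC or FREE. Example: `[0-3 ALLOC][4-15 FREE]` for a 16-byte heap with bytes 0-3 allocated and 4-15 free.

Op 1: a = malloc(12) -> a = 0; heap: [0-11 ALLOC][12-45 FREE]
Op 2: b = malloc(7) -> b = 12; heap: [0-11 ALLOC][12-18 ALLOC][19-45 FREE]
Op 3: c = malloc(8) -> c = 19; heap: [0-11 ALLOC][12-18 ALLOC][19-26 ALLOC][27-45 FREE]
Op 4: c = realloc(c, 8) -> c = 19; heap: [0-11 ALLOC][12-18 ALLOC][19-26 ALLOC][27-45 FREE]
Op 5: b = realloc(b, 10) -> b = 27; heap: [0-11 ALLOC][12-18 FREE][19-26 ALLOC][27-36 ALLOC][37-45 FREE]
Op 6: c = realloc(c, 3) -> c = 19; heap: [0-11 ALLOC][12-18 FREE][19-21 ALLOC][22-26 FREE][27-36 ALLOC][37-45 FREE]
Op 7: d = malloc(6) -> d = 12; heap: [0-11 ALLOC][12-17 ALLOC][18-18 FREE][19-21 ALLOC][22-26 FREE][27-36 ALLOC][37-45 FREE]
Op 8: free(d) -> (freed d); heap: [0-11 ALLOC][12-18 FREE][19-21 ALLOC][22-26 FREE][27-36 ALLOC][37-45 FREE]

Answer: [0-11 ALLOC][12-18 FREE][19-21 ALLOC][22-26 FREE][27-36 ALLOC][37-45 FREE]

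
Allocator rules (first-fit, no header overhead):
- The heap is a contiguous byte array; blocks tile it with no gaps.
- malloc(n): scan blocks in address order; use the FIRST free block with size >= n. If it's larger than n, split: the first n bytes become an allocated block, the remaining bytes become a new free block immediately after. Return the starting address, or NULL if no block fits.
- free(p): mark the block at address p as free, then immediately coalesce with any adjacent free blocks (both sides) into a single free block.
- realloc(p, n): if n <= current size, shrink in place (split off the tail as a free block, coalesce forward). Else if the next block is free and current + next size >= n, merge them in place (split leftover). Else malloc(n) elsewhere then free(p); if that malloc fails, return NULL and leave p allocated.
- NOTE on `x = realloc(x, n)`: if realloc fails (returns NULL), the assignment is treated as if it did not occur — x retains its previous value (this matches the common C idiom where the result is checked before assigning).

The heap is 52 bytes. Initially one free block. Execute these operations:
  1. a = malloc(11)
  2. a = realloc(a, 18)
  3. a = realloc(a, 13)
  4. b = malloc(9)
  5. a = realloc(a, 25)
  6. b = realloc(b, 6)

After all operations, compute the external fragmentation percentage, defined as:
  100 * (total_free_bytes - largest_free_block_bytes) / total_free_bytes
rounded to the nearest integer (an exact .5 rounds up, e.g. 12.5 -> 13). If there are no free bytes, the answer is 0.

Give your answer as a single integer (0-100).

Op 1: a = malloc(11) -> a = 0; heap: [0-10 ALLOC][11-51 FREE]
Op 2: a = realloc(a, 18) -> a = 0; heap: [0-17 ALLOC][18-51 FREE]
Op 3: a = realloc(a, 13) -> a = 0; heap: [0-12 ALLOC][13-51 FREE]
Op 4: b = malloc(9) -> b = 13; heap: [0-12 ALLOC][13-21 ALLOC][22-51 FREE]
Op 5: a = realloc(a, 25) -> a = 22; heap: [0-12 FREE][13-21 ALLOC][22-46 ALLOC][47-51 FREE]
Op 6: b = realloc(b, 6) -> b = 13; heap: [0-12 FREE][13-18 ALLOC][19-21 FREE][22-46 ALLOC][47-51 FREE]
Free blocks: [13 3 5] total_free=21 largest=13 -> 100*(21-13)/21 = 800/21 ≈ 38.095 -> rounds to 38

Answer: 38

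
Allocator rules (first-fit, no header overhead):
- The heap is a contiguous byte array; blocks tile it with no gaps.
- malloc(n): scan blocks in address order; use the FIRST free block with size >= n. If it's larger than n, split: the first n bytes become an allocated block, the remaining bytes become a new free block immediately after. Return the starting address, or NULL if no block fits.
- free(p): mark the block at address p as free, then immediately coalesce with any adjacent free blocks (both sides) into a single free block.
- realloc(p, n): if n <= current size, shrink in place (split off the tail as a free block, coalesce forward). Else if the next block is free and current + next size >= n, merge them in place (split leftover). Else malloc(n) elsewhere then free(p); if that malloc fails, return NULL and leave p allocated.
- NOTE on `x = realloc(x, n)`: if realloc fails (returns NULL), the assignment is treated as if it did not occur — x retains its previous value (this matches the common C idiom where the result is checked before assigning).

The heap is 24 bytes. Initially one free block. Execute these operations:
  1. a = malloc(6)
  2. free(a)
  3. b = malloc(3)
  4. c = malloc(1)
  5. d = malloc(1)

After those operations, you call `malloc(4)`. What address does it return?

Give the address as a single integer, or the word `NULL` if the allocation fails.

Answer: 5

Derivation:
Op 1: a = malloc(6) -> a = 0; heap: [0-5 ALLOC][6-23 FREE]
Op 2: free(a) -> (freed a); heap: [0-23 FREE]
Op 3: b = malloc(3) -> b = 0; heap: [0-2 ALLOC][3-23 FREE]
Op 4: c = malloc(1) -> c = 3; heap: [0-2 ALLOC][3-3 ALLOC][4-23 FREE]
Op 5: d = malloc(1) -> d = 4; heap: [0-2 ALLOC][3-3 ALLOC][4-4 ALLOC][5-23 FREE]
malloc(4): first-fit scan over [0-2 ALLOC][3-3 ALLOC][4-4 ALLOC][5-23 FREE] -> 5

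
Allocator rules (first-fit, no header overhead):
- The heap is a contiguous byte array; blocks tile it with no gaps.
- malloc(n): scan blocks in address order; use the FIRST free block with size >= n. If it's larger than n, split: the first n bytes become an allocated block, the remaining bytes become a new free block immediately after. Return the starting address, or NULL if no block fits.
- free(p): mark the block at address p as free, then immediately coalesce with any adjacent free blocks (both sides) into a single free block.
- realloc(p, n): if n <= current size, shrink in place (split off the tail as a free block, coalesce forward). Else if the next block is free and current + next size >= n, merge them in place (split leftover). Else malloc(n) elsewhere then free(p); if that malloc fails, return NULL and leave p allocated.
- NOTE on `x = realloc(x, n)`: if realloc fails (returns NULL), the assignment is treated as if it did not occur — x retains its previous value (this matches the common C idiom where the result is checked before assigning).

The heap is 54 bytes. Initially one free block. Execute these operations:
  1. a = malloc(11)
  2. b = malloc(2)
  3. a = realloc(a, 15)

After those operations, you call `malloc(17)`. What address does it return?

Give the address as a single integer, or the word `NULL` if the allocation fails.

Answer: 28

Derivation:
Op 1: a = malloc(11) -> a = 0; heap: [0-10 ALLOC][11-53 FREE]
Op 2: b = malloc(2) -> b = 11; heap: [0-10 ALLOC][11-12 ALLOC][13-53 FREE]
Op 3: a = realloc(a, 15) -> a = 13; heap: [0-10 FREE][11-12 ALLOC][13-27 ALLOC][28-53 FREE]
malloc(17): first-fit scan over [0-10 FREE][11-12 ALLOC][13-27 ALLOC][28-53 FREE] -> 28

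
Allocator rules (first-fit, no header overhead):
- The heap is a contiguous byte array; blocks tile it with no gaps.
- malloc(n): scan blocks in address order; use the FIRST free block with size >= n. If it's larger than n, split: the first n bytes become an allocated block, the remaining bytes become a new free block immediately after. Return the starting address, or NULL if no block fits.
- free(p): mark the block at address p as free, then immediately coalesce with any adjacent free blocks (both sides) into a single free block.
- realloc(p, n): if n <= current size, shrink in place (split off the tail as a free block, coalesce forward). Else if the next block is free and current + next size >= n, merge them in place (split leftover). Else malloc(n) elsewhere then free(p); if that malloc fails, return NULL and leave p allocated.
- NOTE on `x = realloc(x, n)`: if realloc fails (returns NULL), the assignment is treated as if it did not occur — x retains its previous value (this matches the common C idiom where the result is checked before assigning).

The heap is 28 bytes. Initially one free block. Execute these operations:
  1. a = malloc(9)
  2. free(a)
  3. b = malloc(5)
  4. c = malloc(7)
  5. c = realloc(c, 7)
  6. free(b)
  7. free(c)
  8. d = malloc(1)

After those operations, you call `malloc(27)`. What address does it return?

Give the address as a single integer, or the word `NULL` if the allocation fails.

Answer: 1

Derivation:
Op 1: a = malloc(9) -> a = 0; heap: [0-8 ALLOC][9-27 FREE]
Op 2: free(a) -> (freed a); heap: [0-27 FREE]
Op 3: b = malloc(5) -> b = 0; heap: [0-4 ALLOC][5-27 FREE]
Op 4: c = malloc(7) -> c = 5; heap: [0-4 ALLOC][5-11 ALLOC][12-27 FREE]
Op 5: c = realloc(c, 7) -> c = 5; heap: [0-4 ALLOC][5-11 ALLOC][12-27 FREE]
Op 6: free(b) -> (freed b); heap: [0-4 FREE][5-11 ALLOC][12-27 FREE]
Op 7: free(c) -> (freed c); heap: [0-27 FREE]
Op 8: d = malloc(1) -> d = 0; heap: [0-0 ALLOC][1-27 FREE]
malloc(27): first-fit scan over [0-0 ALLOC][1-27 FREE] -> 1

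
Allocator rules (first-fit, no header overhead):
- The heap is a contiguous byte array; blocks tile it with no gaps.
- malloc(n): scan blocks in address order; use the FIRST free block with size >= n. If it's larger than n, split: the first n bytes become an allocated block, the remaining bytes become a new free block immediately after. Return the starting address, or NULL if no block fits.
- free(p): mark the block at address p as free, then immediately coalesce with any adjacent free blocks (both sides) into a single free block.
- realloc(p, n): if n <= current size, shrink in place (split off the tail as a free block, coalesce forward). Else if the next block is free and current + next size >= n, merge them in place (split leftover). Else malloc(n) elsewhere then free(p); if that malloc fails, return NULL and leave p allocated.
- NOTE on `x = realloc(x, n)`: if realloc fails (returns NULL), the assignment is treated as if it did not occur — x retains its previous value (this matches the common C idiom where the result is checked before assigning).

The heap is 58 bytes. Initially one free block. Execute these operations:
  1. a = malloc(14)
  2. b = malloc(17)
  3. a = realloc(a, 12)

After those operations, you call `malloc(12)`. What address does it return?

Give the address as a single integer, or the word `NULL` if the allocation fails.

Answer: 31

Derivation:
Op 1: a = malloc(14) -> a = 0; heap: [0-13 ALLOC][14-57 FREE]
Op 2: b = malloc(17) -> b = 14; heap: [0-13 ALLOC][14-30 ALLOC][31-57 FREE]
Op 3: a = realloc(a, 12) -> a = 0; heap: [0-11 ALLOC][12-13 FREE][14-30 ALLOC][31-57 FREE]
malloc(12): first-fit scan over [0-11 ALLOC][12-13 FREE][14-30 ALLOC][31-57 FREE] -> 31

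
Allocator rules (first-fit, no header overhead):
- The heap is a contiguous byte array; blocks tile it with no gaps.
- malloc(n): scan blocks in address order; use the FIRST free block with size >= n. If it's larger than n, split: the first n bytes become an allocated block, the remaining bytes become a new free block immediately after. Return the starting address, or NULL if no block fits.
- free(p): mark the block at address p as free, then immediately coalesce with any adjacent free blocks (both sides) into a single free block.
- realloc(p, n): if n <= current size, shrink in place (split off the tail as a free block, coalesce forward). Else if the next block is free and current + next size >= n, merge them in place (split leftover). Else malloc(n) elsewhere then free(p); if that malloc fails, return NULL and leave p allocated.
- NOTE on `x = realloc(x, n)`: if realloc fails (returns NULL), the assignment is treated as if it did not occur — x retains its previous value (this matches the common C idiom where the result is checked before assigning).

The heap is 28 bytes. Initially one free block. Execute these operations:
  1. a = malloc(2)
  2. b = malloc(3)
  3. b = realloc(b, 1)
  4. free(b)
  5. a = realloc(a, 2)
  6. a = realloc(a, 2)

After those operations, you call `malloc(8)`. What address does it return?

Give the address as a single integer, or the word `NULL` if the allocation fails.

Op 1: a = malloc(2) -> a = 0; heap: [0-1 ALLOC][2-27 FREE]
Op 2: b = malloc(3) -> b = 2; heap: [0-1 ALLOC][2-4 ALLOC][5-27 FREE]
Op 3: b = realloc(b, 1) -> b = 2; heap: [0-1 ALLOC][2-2 ALLOC][3-27 FREE]
Op 4: free(b) -> (freed b); heap: [0-1 ALLOC][2-27 FREE]
Op 5: a = realloc(a, 2) -> a = 0; heap: [0-1 ALLOC][2-27 FREE]
Op 6: a = realloc(a, 2) -> a = 0; heap: [0-1 ALLOC][2-27 FREE]
malloc(8): first-fit scan over [0-1 ALLOC][2-27 FREE] -> 2

Answer: 2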